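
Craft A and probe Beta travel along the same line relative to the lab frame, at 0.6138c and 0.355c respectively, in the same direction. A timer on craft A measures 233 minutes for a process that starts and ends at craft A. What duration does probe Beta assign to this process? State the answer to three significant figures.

247 minutes

Speed of craft A in probe Beta's frame: u = (v_A − v_B)/(1 − v_A v_B/c²) = (0.6138 − 0.355)/(1 − 0.6138×0.355) = 0.2588/0.782101 = 0.3309; |u| = 0.3309c.
γ for this relative speed: γ = 1/√(1 − 0.109495) = 1.0597.
Craft A's interval is proper; time dilation gives Δt_B = γΔτ = 1.0597 × 233 minutes = 247 minutes.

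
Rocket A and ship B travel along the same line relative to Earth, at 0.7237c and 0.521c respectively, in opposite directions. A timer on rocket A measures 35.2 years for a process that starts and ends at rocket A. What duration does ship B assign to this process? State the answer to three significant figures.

The velocity of rocket A relative to ship B is (0.7237 + 0.521)c / (1 + 0.7237×0.521) = 0.90389c; relative speed 0.90389c.
At |u| = 0.90389c, γ = (1 − 0.817017)^(−1/2) = 2.3377.
Rocket A's interval is proper; time dilation gives Δt_B = γΔτ = 2.3377 × 35.2 years = 82.3 years.

82.3 years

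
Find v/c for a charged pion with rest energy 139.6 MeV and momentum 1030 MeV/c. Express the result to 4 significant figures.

0.9909

βγ = pc/(mc²) = 1030/139.6 = 7.3782.
Since γ² = 1 + (βγ)² = 55.4378, γ = √55.4378 = 7.44566, and β = (βγ)/γ = 7.3782/7.44566 = 0.9909.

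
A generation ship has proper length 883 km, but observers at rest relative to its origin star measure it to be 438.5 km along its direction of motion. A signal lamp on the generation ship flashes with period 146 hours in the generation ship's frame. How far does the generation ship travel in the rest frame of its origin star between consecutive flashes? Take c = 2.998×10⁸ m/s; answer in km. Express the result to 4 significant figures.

2.754×10^11 km

From L = L₀/γ: γ = 883/438.5 = 2.01368.
β = √(1 − 1/γ²) = 0.86798. Lab-frame period = γτ = 2.01368×146 hours = 294 hours. Distance = βc × γτ = 0.86798 × 2.998×10⁸ m/s × 1058400 s = 2.7542×10^14 m = 2.754×10^11 km.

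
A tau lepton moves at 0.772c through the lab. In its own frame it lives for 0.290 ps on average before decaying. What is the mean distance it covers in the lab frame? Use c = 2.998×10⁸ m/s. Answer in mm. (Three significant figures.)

0.106 mm

γ = 1/√(1 − β²) = 1/√(1 − 0.595984) = 1/√0.404016 = 1/0.635623 = 1.5733.
Lab-frame lifetime: Δt = γτ = 1.5733 × 0.290 ps = 0.45626 ps.
Distance: d = vΔt = 0.772 × 2.998×10⁸ m/s × 4.5626×10^-13 s = 1.06×10^-4 m = 0.106 mm.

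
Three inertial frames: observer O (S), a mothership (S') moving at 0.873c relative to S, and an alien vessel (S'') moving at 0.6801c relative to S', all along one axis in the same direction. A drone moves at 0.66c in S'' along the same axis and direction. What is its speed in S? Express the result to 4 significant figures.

First combine the drone and alien vessel (S''→S'): u₁ = (0.66 + 0.6801)/(1 + 0.66×0.6801) = 1.3401/1.448866 = 0.92493.
Then combine with the mothership (S'→S): u = (0.92493 + 0.873)/(1 + 0.92493×0.873) = 1.79793/1.80746389 = 0.99473.

0.9947c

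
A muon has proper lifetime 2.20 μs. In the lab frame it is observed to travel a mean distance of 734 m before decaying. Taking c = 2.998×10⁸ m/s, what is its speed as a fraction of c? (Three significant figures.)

0.744c

Lab distance = (lab lifetime)·v = γτ·βc, so βγ = d/(cτ) = 734.0/(2.998×10⁸ × 2.200×10^-6) = 1.1129.
With βγ = 1.1129: γ² = 1 + (βγ)² = 2.23855, and β = (βγ)/γ = 1.1129/1.49618 = 0.744.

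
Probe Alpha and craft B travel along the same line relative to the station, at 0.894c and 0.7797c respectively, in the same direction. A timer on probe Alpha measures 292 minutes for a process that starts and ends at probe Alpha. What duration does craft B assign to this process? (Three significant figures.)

The velocity of probe Alpha relative to craft B is (0.894 − 0.7797)c / (1 − 0.894×0.7797) = 0.37729c; relative speed 0.37729c.
γ for this relative speed: γ = 1/√(1 − 0.142348) = 1.0798.
Probe Alpha's interval is proper; time dilation gives Δt_B = γΔτ = 1.0798 × 292 minutes = 315 minutes.

315 minutes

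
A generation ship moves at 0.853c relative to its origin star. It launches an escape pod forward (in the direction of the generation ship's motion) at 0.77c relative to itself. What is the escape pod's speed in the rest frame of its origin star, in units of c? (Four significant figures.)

0.9796c

In units of c, u = (u' + v)/(1 + u'v) with u' = 0.77 and v = 0.853.
Numerator: 0.77 + 0.853 = 1.623. Denominator: 1 + (0.77)(0.853) = 1.65681.
u = 1.623/1.65681 = 0.97959, so the speed is 0.9796c.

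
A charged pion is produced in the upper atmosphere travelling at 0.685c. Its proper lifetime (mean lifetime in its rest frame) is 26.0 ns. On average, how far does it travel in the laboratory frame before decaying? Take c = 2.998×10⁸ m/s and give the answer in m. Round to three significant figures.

7.33 m

With β = 0.685, γ = 1/√(1 − 0.685²) = 1/√0.530775 = 1.3726.
Lab-frame lifetime: Δt = γτ = 1.3726 × 26.0 ns = 35.688 ns.
Distance: d = vΔt = 0.685 × 2.998×10⁸ m/s × 3.5688×10^-8 s = 7.33 m.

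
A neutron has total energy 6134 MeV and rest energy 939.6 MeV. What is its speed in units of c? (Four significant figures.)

γ = E/(mc²) = 6134/939.6 = 6.5283.
β = √(1 − 1/γ²) = √(1 − 0.0234639) = √0.9765361 = 0.9882.

0.9882c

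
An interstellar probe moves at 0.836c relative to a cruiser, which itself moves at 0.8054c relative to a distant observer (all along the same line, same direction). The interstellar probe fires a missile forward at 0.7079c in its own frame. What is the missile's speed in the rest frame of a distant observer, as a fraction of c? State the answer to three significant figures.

0.997c

Apply u = (u'+v)/(1+u'v) twice. Missile in the cruiser frame: (0.7079+0.836)/(1+0.7079·0.836) = 1.5439/1.5918044 = 0.96991c.
That velocity, transformed to the rest frame of a distant observer: (0.96991+0.8054)/(1+0.96991·0.8054) = 1.77531/1.781165514 = 0.99671c.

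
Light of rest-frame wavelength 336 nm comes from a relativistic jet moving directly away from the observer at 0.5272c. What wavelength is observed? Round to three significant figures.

Relativistic Doppler for wavelength: λ_obs = λ_src · √((1+β)/(1−β)).
With β = 0.5272: factor = √(1.5272/0.4728) = 1.7973.
λ_obs = 336 × 1.7973 = 604 nm.

604 nm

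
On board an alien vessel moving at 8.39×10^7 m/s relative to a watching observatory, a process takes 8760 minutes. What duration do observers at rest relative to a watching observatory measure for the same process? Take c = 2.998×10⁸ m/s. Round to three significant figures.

9120 minutes

β = v/c = (8.39×10^7 m/s)/(2.998×10⁸ m/s) = 0.279853.
With β = 0.279853, γ = 1/√(1 − 0.279853²) = 1/√0.9216823 = 1.0416.
The onboard clock measures proper time, so the interval in the rest frame of a watching observatory is dilated: Δt = γ·Δτ = 1.0416 × 8760 minutes = 9120 minutes.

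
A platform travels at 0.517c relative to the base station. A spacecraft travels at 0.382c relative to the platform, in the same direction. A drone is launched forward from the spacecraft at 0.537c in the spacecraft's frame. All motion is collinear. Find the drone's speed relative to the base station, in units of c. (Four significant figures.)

0.9177c

First combine the drone and spacecraft (S''→S'): u₁ = (0.537 + 0.382)/(1 + 0.537×0.382) = 0.919/1.205134 = 0.76257.
Then combine with the platform (S'→S): u = (0.76257 + 0.517)/(1 + 0.76257×0.517) = 1.27957/1.39424869 = 0.91775.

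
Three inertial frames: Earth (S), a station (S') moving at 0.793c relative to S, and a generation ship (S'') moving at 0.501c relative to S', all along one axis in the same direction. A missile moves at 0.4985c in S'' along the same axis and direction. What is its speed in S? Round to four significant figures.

First combine the missile and generation ship (S''→S'): u₁ = (0.4985 + 0.501)/(1 + 0.4985×0.501) = 0.9995/1.2497485 = 0.79976.
Then combine with the station (S'→S): u = (0.79976 + 0.793)/(1 + 0.79976×0.793) = 1.59276/1.63420968 = 0.97464.

0.9746c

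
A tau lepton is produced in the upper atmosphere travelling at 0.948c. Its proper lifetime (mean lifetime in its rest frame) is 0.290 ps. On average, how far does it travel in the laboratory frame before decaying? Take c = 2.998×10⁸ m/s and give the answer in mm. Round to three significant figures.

0.259 mm

β² = 0.898704, so γ = 1/√0.101296 = 3.142.
Lab-frame lifetime: Δt = γτ = 3.142 × 0.290 ps = 0.91118 ps.
Distance: d = vΔt = 0.948 × 2.998×10⁸ m/s × 9.1118×10^-13 s = 2.59×10^-4 m = 0.259 mm.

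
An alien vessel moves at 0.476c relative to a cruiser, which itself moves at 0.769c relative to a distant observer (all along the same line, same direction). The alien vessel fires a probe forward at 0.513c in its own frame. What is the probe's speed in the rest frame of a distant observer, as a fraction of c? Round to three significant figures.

0.971c

Apply u = (u'+v)/(1+u'v) twice. Probe in the cruiser frame: (0.513+0.476)/(1+0.513·0.476) = 0.989/1.244188 = 0.7949c.
That velocity, transformed to the rest frame of a distant observer: (0.7949+0.769)/(1+0.7949·0.769) = 1.5639/1.6112781 = 0.9706c.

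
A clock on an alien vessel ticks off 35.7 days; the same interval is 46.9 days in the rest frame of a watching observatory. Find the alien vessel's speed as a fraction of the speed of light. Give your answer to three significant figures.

0.649c

γ = Δt/Δτ = 46.9/35.7 = 1.3137.
β = √(1 − 1/γ²) = √(1 − 0.579439) = √0.420561 = 0.649.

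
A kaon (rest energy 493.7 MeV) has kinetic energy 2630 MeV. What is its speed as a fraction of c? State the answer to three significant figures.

K = (γ−1)mc², so γ = 1 + 2630/493.7 = 6.3271.
Then v/c = √(1 − γ⁻²) = √(1 − 0.0249799) = √0.9750201 = 0.987.

0.987c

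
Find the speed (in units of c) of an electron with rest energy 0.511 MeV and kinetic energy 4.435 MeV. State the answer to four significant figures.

0.9946c

K = (γ−1)mc², so γ = 1 + 4.435/0.511 = 9.6791.
Then v/c = √(1 − γ⁻²) = √(1 − 0.0106741) = √0.9893259 = 0.9946.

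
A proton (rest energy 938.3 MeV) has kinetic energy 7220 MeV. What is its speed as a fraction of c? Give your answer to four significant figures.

0.9934c

K = (γ−1)mc², so γ = 1 + 7220/938.3 = 8.6948.
Then v/c = √(1 − γ⁻²) = √(1 − 0.0132276) = √0.9867724 = 0.9934.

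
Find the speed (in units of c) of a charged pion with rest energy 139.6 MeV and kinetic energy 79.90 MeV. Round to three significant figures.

γ = 1 + K/(mc²) = 1 + 79.90/139.6 = 1.5723.
β = √(1 − 1/γ²) = √(1 − 0.40451) = √0.59549 = 0.772.

0.772c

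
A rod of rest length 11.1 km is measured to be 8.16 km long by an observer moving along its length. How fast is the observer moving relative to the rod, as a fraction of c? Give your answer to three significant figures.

0.678c

Length contraction gives γ = L₀/L = 11.1/8.16 = 1.3603.
β = √(1 − 1/γ²) = √0.459581 = 0.678.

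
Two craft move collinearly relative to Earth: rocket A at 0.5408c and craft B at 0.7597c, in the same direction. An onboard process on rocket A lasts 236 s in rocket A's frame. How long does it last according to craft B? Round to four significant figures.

The velocity of rocket A relative to craft B is (0.5408 − 0.7597)c / (1 − 0.5408×0.7597) = −0.37155c; relative speed 0.37155c.
γ for this relative speed: γ = 1/√(1 − 0.138049) = 1.0771.
The clock on rocket A records proper time, so craft B measures Δt = γΔτ = 1.0771 × 236 = 254.2 s.

254.2 s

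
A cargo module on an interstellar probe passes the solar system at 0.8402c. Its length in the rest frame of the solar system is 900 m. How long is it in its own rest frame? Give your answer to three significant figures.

β² = 0.70593604, so γ = 1/√0.29406396 = 1.8441.
Proper length: L₀ = γ·L = 1.8441 × 900 = 1660 m.

1660 m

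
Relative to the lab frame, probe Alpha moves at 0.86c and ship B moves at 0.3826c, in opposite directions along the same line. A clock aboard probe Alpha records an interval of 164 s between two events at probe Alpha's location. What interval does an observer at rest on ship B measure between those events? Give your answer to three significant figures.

462 s

Speed of probe Alpha in ship B's frame: u = (v_A + v_B)/(1 + v_A v_B/c²) = (0.86 + 0.3826)/(1 + 0.86×0.3826) = 1.2426/1.329036 = 0.93496; |u| = 0.93496c.
At |u| = 0.93496c, γ = (1 − 0.87415)^(−1/2) = 2.8189.
Probe Alpha's interval is proper; time dilation gives Δt_B = γΔτ = 2.8189 × 164 s = 462 s.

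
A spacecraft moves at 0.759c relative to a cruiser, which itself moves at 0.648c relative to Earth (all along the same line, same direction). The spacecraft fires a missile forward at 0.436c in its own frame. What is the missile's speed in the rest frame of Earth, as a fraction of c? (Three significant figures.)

0.977c

Apply u = (u'+v)/(1+u'v) twice. Missile in the cruiser frame: (0.436+0.759)/(1+0.436·0.759) = 1.195/1.330924 = 0.89787c.
That velocity, transformed to the rest frame of Earth: (0.89787+0.648)/(1+0.89787·0.648) = 1.54587/1.58181976 = 0.97727c.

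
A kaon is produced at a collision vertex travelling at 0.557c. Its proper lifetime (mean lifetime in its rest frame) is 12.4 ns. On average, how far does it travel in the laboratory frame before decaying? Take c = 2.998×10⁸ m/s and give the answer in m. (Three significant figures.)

2.49 m

γ = 1/√(1 − β²) = 1/√(1 − 0.310249) = 1/√0.689751 = 1/0.830512 = 1.2041.
Lab-frame lifetime: Δt = γτ = 1.2041 × 12.4 ns = 14.931 ns.
Distance: d = vΔt = 0.557 × 2.998×10⁸ m/s × 1.4931×10^-8 s = 2.49 m.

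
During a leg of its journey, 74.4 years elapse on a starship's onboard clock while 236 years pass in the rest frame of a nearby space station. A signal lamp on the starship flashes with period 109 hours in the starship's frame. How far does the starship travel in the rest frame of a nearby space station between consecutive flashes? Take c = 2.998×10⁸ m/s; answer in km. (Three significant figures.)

3.54×10^11 km

From Δt = γΔτ: γ = 236/74.4 = 3.17204.
β = √(1 − 1/γ²) = 0.94901. Lab-frame period = γτ = 3.17204×109 hours = 345.75 hours. Distance = βc × γτ = 0.94901 × 2.998×10⁸ m/s × 1244700 s = 3.5413×10^14 m = 3.54×10^11 km.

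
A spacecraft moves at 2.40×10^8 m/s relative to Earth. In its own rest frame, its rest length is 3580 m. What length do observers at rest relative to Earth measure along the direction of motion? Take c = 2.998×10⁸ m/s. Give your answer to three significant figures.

β = v/c = (2.40×10^8 m/s)/(2.998×10⁸ m/s) = 0.800534.
γ = 1/√(1 − β²) = 1/√(1 − 0.6408547) = 1/√0.3591453 = 1/0.599287 = 1.6686.
Length contraction: L = L₀/γ = 3580/1.6686 = 2150 m.

2150 m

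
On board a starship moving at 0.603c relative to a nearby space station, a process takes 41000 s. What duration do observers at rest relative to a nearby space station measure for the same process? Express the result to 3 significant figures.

With β = 0.603, γ = 1/√(1 − 0.603²) = 1/√0.636391 = 1.2535.
The onboard clock measures proper time, so the interval in the rest frame of a nearby space station is dilated: Δt = γ·Δτ = 1.2535 × 41000 s = 51400 s.

51400 s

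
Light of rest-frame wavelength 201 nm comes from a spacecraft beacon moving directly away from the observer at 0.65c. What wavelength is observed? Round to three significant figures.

436 nm

Relativistic Doppler for wavelength: λ_obs = λ_src · √((1+β)/(1−β)).
With β = 0.65: factor = √(1.65/0.35) = 2.1712.
λ_obs = 201 × 2.1712 = 436 nm.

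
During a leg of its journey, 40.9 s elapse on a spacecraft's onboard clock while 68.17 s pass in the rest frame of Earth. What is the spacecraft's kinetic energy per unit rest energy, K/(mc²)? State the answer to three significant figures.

0.667

From Δt = γΔτ: γ = 68.17/40.9 = 1.66675.
Since K = (γ−1)mc², K/(mc²) = 1.66675 − 1 = 0.667.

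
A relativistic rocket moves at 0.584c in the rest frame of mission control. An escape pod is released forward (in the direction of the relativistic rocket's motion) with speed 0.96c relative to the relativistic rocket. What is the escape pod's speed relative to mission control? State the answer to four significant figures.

0.9893c

In units of c, u = (u' + v)/(1 + u'v) with u' = 0.96 and v = 0.584.
Numerator: 0.96 + 0.584 = 1.544. Denominator: 1 + (0.96)(0.584) = 1.56064.
u = 1.544/1.56064 = 0.98934, so the speed is 0.9893c.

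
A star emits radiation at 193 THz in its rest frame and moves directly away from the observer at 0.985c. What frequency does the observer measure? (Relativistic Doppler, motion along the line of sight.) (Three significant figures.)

16.8 THz

Relativistic Doppler (source moving away): f_obs = f_src · √((1−β)/(1+β)).
With β = 0.985: factor = √(0.015/1.985) = 0.086929.
f_obs = 193 × 0.086929 = 16.8 THz.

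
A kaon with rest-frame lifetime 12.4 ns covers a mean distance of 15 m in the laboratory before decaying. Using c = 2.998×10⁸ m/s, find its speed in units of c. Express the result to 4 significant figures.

0.9706c

Lab distance = (lab lifetime)·v = γτ·βc, so βγ = d/(cτ) = 15.00/(2.998×10⁸ × 1.240×10^-8) = 4.0349.
With βγ = 4.0349: γ² = 1 + (βγ)² = 17.2804, and β = (βγ)/γ = 4.0349/4.15697 = 0.9706.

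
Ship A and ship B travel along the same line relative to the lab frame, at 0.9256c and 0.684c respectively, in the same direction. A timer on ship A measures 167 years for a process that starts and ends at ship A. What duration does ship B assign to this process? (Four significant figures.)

221.9 years

Transform ship A's velocity into ship B's frame: (0.9256 − 0.684)/(1 − 0.9256·0.684) = 0.2416/0.3668896, so the relative speed is 0.65851c.
γ for this relative speed: γ = 1/√(1 − 0.433635) = 1.3288.
The clock on ship A records proper time, so ship B measures Δt = γΔτ = 1.3288 × 167 = 221.9 years.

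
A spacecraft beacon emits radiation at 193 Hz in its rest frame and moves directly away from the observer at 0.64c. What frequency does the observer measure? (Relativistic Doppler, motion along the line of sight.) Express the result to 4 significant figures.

90.42 Hz

Relativistic Doppler (source moving away): f_obs = f_src · √((1−β)/(1+β)).
With β = 0.64: factor = √(0.36/1.64) = 0.46852.
f_obs = 193 × 0.46852 = 90.42 Hz.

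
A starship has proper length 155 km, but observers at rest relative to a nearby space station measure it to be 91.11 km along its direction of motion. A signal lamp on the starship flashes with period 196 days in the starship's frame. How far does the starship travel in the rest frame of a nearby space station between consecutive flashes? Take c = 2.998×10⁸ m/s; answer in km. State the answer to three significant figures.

From L = L₀/γ: γ = 155/91.11 = 1.70124.
β = √(1 − 1/γ²) = 0.809. Lab-frame period = γτ = 1.70124×196 days = 333.44 days. Distance = βc × γτ = 0.809 × 2.998×10⁸ m/s × 28809216 s = 6.9873×10^15 m = 6.99×10^12 km.

6.99×10^12 km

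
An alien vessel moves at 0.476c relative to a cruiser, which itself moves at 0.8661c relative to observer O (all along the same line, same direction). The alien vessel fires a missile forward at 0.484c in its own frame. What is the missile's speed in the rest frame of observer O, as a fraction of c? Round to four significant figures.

Compose velocities in two stages. Stage 1 (into S'): u₁ = (0.484+0.476)/(1+0.484×0.476) = 0.78024.
Stage 2 (into S): u = (0.78024+0.8661)/(1+0.78024×0.8661) = 0.98244, so the speed is 0.9824c.

0.9824c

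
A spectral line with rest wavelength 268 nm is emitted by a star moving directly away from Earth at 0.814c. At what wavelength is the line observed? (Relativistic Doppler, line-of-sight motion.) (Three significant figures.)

Relativistic Doppler for wavelength: λ_obs = λ_src · √((1+β)/(1−β)).
With β = 0.814: factor = √(1.814/0.186) = 3.1229.
λ_obs = 268 × 3.1229 = 837 nm.

837 nm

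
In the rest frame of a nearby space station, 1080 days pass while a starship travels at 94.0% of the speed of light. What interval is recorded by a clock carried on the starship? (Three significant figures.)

368 days

γ = 1/√(1 − β²) = 1/√(1 − 0.8836) = 1/√0.1164 = 1/0.341174 = 2.9311.
The moving clock records proper time: Δτ = Δt/γ = 1080/2.9311 = 368 days.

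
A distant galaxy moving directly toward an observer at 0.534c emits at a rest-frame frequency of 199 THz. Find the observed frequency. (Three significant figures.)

361 THz

Relativistic Doppler (source moving toward): f_obs = f_src · √((1+β)/(1−β)).
With β = 0.534: factor = √(1.534/0.466) = 1.8143.
f_obs = 199 × 1.8143 = 361 THz.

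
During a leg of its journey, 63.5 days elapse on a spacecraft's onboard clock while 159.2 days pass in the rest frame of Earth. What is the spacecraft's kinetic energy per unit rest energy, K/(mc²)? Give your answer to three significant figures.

From Δt = γΔτ: γ = 159.2/63.5 = 2.50709.
K/(mc²) = γ − 1 = 2.50709 − 1 = 1.51.

1.51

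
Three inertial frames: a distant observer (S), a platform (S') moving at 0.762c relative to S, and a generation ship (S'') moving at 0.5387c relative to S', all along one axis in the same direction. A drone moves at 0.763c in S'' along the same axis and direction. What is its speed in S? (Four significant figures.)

Apply u = (u'+v)/(1+u'v) twice. Drone in the platform frame: (0.763+0.5387)/(1+0.763·0.5387) = 1.3017/1.4110281 = 0.92252c.
That velocity, transformed to the rest frame of a distant observer: (0.92252+0.762)/(1+0.92252·0.762) = 1.68452/1.70296024 = 0.98917c.

0.9892c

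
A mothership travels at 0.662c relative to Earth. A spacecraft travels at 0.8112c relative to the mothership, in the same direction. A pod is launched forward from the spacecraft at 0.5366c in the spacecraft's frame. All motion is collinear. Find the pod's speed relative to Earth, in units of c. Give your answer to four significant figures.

Apply u = (u'+v)/(1+u'v) twice. Pod in the mothership frame: (0.5366+0.8112)/(1+0.5366·0.8112) = 1.3478/1.43528992 = 0.93904c.
That velocity, transformed to the rest frame of Earth: (0.93904+0.662)/(1+0.93904·0.662) = 1.60104/1.62164448 = 0.98729c.

0.9873c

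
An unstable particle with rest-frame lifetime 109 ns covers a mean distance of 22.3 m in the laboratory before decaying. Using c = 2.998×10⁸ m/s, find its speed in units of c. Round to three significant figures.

Let x = d/(cτ) = 22.30 m / (2.998×10⁸ m/s × 1.090×10^-7 s) = 0.68241. Since d = βγcτ, x = βγ = β/√(1−β²).
Solving: β² = x²/(1+x²) = 0.465683/1.465683 = 0.317724, so β = 0.564.

0.564c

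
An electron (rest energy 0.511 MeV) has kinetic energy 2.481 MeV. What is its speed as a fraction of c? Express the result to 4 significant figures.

0.9853c

γ = 1 + K/(mc²) = 1 + 2.481/0.511 = 5.8552.
β = √(1 − 1/γ²) = √(1 − 0.0291687) = √0.9708313 = 0.9853.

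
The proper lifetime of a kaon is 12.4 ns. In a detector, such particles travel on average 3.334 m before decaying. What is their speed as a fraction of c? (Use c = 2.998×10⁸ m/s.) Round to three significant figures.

Let x = d/(cτ) = 3.334 m / (2.998×10⁸ m/s × 1.240×10^-8 s) = 0.89683. Since d = βγcτ, x = βγ = β/√(1−β²).
Solving: β² = x²/(1+x²) = 0.804304/1.804304 = 0.44577, so β = 0.668.

0.668c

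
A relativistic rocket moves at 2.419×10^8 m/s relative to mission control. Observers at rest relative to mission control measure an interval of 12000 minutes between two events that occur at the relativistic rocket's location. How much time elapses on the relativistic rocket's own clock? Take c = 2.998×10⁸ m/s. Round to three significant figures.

7090 minutes

β = v/c = (2.419×10^8 m/s)/(2.998×10⁸ m/s) = 0.806871.
β² = 0.6510408, so γ = 1/√0.3489592 = 1.6928.
The relativistic rocket's clock runs slow as seen from mission control, so Δτ = Δt/γ = 12000/1.6928 = 7090 minutes.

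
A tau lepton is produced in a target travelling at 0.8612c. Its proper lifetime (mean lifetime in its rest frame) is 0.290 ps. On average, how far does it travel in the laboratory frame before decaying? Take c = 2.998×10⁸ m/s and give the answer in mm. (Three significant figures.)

0.147 mm

With β = 0.8612, γ = 1/√(1 − 0.8612²) = 1/√0.25833456 = 1.9675.
Lab-frame lifetime: Δt = γτ = 1.9675 × 0.290 ps = 0.57057 ps.
Distance: d = vΔt = 0.8612 × 2.998×10⁸ m/s × 5.7057×10^-13 s = 1.47×10^-4 m = 0.147 mm.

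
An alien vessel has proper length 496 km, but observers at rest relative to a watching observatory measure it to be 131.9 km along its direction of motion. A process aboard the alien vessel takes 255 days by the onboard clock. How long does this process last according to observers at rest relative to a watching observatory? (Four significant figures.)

Length contraction gives γ = L₀/L = 496/131.9 = 3.76042.
The same γ dilates the second interval: 3.76042 × 255 days = 958.9 days.

958.9 days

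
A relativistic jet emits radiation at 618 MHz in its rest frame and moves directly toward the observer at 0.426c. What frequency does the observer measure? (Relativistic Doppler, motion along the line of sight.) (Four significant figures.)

Relativistic Doppler (source moving toward): f_obs = f_src · √((1+β)/(1−β)).
With β = 0.426: factor = √(1.426/0.574) = 1.5762.
f_obs = 618 × 1.5762 = 974.1 MHz.

974.1 MHz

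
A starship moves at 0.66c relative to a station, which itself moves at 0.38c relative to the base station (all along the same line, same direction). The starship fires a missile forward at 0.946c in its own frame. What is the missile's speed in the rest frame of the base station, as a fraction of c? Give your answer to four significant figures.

0.9949c

Apply u = (u'+v)/(1+u'v) twice. Missile in the station frame: (0.946+0.66)/(1+0.946·0.66) = 1.606/1.62436 = 0.9887c.
That velocity, transformed to the rest frame of the base station: (0.9887+0.38)/(1+0.9887·0.38) = 1.3687/1.375706 = 0.99491c.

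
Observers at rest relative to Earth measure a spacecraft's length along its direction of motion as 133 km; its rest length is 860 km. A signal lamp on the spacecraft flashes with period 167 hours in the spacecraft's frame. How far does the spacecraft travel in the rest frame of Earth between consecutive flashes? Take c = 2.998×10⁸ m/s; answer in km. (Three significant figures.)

Length contraction gives γ = L₀/L = 860/133 = 6.46617.
β = √(1 − 1/γ²) = 0.98797. Lab-frame period = γτ = 6.46617×167 hours = 1079.9 hours. Distance = βc × γτ = 0.98797 × 2.998×10⁸ m/s × 3887640 s = 1.1515×10^15 m = 1.15×10^12 km.

1.15×10^12 km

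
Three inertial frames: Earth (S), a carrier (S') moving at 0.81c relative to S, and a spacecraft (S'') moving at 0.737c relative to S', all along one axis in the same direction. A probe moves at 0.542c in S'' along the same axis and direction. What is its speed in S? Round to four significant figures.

First combine the probe and spacecraft (S''→S'): u₁ = (0.542 + 0.737)/(1 + 0.542×0.737) = 1.279/1.399454 = 0.91393.
Then combine with the carrier (S'→S): u = (0.91393 + 0.81)/(1 + 0.91393×0.81) = 1.72393/1.7402833 = 0.9906.

0.9906c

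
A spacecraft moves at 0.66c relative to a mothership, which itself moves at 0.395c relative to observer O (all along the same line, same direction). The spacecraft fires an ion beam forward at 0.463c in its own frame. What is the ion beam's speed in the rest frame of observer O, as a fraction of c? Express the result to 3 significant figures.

Apply u = (u'+v)/(1+u'v) twice. Ion beam in the mothership frame: (0.463+0.66)/(1+0.463·0.66) = 1.123/1.30558 = 0.86015c.
That velocity, transformed to the rest frame of observer O: (0.86015+0.395)/(1+0.86015·0.395) = 1.25515/1.33975925 = 0.93685c.

0.937c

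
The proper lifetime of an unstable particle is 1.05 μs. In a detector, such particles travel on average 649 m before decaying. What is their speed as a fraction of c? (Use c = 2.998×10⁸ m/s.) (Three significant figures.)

Lab distance = (lab lifetime)·v = γτ·βc, so βγ = d/(cτ) = 649.0/(2.998×10⁸ × 1.050×10^-6) = 2.0617.
With βγ = 2.0617: γ² = 1 + (βγ)² = 5.25061, and β = (βγ)/γ = 2.0617/2.29142 = 0.900.

0.900c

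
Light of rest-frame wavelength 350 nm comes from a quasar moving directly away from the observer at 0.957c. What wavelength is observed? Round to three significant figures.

Relativistic Doppler for wavelength: λ_obs = λ_src · √((1+β)/(1−β)).
With β = 0.957: factor = √(1.957/0.043) = 6.7462.
λ_obs = 350 × 6.7462 = 2360 nm.

2360 nm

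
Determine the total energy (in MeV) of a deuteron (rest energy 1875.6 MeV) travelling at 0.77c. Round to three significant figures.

Lorentz factor: γ = (1 − 0.5929)^(−1/2) = 1.5673.
Total energy: E = γmc² = 1.5673 × 1875.6 MeV = 2940 MeV.

2940 MeV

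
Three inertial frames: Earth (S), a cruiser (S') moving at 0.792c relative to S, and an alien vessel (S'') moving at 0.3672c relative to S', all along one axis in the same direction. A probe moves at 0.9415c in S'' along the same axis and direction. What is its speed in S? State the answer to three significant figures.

0.997c

First combine the probe and alien vessel (S''→S'): u₁ = (0.9415 + 0.3672)/(1 + 0.9415×0.3672) = 1.3087/1.3457188 = 0.97249.
Then combine with the cruiser (S'→S): u = (0.97249 + 0.792)/(1 + 0.97249×0.792) = 1.76449/1.77021208 = 0.99677.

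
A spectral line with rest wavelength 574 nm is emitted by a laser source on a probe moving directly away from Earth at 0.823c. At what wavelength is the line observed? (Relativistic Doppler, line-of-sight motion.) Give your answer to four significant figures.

1842 nm

Relativistic Doppler for wavelength: λ_obs = λ_src · √((1+β)/(1−β)).
With β = 0.823: factor = √(1.823/0.177) = 3.2093.
λ_obs = 574 × 3.2093 = 1842 nm.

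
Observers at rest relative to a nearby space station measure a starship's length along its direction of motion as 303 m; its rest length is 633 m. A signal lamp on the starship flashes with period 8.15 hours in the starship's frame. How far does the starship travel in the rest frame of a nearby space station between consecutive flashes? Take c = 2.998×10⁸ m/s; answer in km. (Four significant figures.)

Length contraction gives γ = L₀/L = 633/303 = 2.08911.
β = √(1 − 1/γ²) = 0.87799. Lab-frame period = γτ = 2.08911×8.15 hours = 17.026 hours. Distance = βc × γτ = 0.87799 × 2.998×10⁸ m/s × 61293.6 s = 1.6134×10^13 m = 1.613×10^10 km.

1.613×10^10 km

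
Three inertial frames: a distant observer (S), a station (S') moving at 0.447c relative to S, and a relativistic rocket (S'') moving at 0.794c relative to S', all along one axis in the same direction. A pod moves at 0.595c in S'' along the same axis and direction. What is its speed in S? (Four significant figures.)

Compose velocities in two stages. Stage 1 (into S'): u₁ = (0.595+0.794)/(1+0.595×0.794) = 0.94334.
Stage 2 (into S): u = (0.94334+0.447)/(1+0.94334×0.447) = 0.97796, so the speed is 0.9780c.

0.9780c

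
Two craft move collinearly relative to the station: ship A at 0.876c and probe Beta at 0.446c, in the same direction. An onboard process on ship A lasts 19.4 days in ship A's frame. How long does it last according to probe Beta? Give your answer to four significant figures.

27.38 days

Speed of ship A in probe Beta's frame: u = (v_A − v_B)/(1 − v_A v_B/c²) = (0.876 − 0.446)/(1 − 0.876×0.446) = 0.43/0.609304 = 0.70572; |u| = 0.70572c.
At |u| = 0.70572c, γ = (1 − 0.498041)^(−1/2) = 1.4115.
Ship A's interval is proper; time dilation gives Δt_B = γΔτ = 1.4115 × 19.4 days = 27.38 days.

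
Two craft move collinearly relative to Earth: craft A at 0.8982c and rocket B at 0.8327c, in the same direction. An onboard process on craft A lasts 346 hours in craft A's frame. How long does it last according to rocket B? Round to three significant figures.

358 hours

The velocity of craft A relative to rocket B is (0.8982 − 0.8327)c / (1 − 0.8982×0.8327) = 0.25985c; relative speed 0.25985c.
At |u| = 0.25985c, γ = (1 − 0.067522)^(−1/2) = 1.0356.
Craft A's interval is proper; time dilation gives Δt_B = γΔτ = 1.0356 × 346 hours = 358 hours.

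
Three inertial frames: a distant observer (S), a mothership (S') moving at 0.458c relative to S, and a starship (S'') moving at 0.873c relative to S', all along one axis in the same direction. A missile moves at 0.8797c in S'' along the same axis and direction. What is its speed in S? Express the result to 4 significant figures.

0.9968c

First combine the missile and starship (S''→S'): u₁ = (0.8797 + 0.873)/(1 + 0.8797×0.873) = 1.7527/1.7679781 = 0.99136.
Then combine with the mothership (S'→S): u = (0.99136 + 0.458)/(1 + 0.99136×0.458) = 1.44936/1.45404288 = 0.99678.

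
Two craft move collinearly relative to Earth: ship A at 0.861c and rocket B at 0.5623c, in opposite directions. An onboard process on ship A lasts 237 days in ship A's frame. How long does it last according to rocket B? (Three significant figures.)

Speed of ship A in rocket B's frame: u = (v_A + v_B)/(1 + v_A v_B/c²) = (0.861 + 0.5623)/(1 + 0.861×0.5623) = 1.4233/1.4841403 = 0.95901; |u| = 0.95901c.
γ for this relative speed: γ = 1/√(1 − 0.9197) = 3.5289.
The clock on ship A records proper time, so rocket B measures Δt = γΔτ = 3.5289 × 237 = 836 days.

836 days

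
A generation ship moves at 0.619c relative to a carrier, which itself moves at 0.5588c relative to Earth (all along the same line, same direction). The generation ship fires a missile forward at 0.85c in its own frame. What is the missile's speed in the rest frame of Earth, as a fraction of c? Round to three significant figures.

Compose velocities in two stages. Stage 1 (into S'): u₁ = (0.85+0.619)/(1+0.85×0.619) = 0.96255.
Stage 2 (into S): u = (0.96255+0.5588)/(1+0.96255×0.5588) = 0.98926, so the speed is 0.989c.

0.989c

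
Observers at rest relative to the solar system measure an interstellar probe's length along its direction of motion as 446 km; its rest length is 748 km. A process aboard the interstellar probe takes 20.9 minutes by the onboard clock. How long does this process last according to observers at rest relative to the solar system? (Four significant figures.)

35.05 minutes

Length contraction gives γ = L₀/L = 748/446 = 1.67713.
The same γ dilates the second interval: 1.67713 × 20.9 minutes = 35.05 minutes.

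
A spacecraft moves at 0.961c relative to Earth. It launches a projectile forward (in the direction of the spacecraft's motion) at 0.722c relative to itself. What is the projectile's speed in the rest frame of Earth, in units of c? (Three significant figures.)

In units of c, u = (u' + v)/(1 + u'v) with u' = 0.722 and v = 0.961.
Numerator: 0.722 + 0.961 = 1.683. Denominator: 1 + (0.722)(0.961) = 1.693842.
u = 1.683/1.693842 = 0.9936, so the speed is 0.994c.

0.994c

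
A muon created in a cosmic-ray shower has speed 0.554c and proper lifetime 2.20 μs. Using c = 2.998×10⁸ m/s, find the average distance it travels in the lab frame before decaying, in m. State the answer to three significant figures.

439 m

Lorentz factor: γ = (1 − 0.306916)^(−1/2) = 1.2012.
Lab-frame lifetime: Δt = γτ = 1.2012 × 2.20 μs = 2.6426 μs.
Distance: d = vΔt = 0.554 × 2.998×10⁸ m/s × 2.6426×10^-6 s = 439 m.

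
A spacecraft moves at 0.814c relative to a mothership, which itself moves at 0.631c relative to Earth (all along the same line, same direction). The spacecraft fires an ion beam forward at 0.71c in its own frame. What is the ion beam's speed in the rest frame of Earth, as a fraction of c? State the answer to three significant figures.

First combine the ion beam and spacecraft (S''→S'): u₁ = (0.71 + 0.814)/(1 + 0.71×0.814) = 1.524/1.57794 = 0.96582.
Then combine with the mothership (S'→S): u = (0.96582 + 0.631)/(1 + 0.96582×0.631) = 1.59682/1.60943242 = 0.99216.

0.992c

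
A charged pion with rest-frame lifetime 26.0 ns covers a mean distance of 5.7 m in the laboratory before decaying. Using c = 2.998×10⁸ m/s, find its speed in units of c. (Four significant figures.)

Let x = d/(cτ) = 5.700 m / (2.998×10⁸ m/s × 2.600×10^-8 s) = 0.73126. Since d = βγcτ, x = βγ = β/√(1−β²).
Solving: β² = x²/(1+x²) = 0.534741/1.534741 = 0.348424, so β = 0.5903.

0.5903c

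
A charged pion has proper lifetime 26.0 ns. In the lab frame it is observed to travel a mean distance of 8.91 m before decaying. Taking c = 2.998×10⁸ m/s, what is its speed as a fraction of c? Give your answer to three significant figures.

0.753c

Lab distance = (lab lifetime)·v = γτ·βc, so βγ = d/(cτ) = 8.910/(2.998×10⁸ × 2.600×10^-8) = 1.1431.
With βγ = 1.1431: γ² = 1 + (βγ)² = 2.30668, and β = (βγ)/γ = 1.1431/1.51878 = 0.753.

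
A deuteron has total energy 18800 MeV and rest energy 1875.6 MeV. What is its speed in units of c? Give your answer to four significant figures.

0.9950c

γ = E/(mc²) = 18800/1875.6 = 10.023.
β = √(1 − 1/γ²) = √(1 − 0.00995416) = √0.99004584 = 0.9950.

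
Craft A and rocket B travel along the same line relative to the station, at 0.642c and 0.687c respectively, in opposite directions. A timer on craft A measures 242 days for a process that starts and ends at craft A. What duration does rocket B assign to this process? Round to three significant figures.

Speed of craft A in rocket B's frame: u = (v_A + v_B)/(1 + v_A v_B/c²) = (0.642 + 0.687)/(1 + 0.642×0.687) = 1.329/1.441054 = 0.92224; |u| = 0.92224c.
γ for this relative speed: γ = 1/√(1 − 0.850527) = 2.5865.
Craft A's interval is proper; time dilation gives Δt_B = γΔτ = 2.5865 × 242 days = 626 days.

626 days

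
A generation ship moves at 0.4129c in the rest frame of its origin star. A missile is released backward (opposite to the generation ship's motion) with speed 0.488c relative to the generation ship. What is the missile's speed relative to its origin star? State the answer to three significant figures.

Relativistic velocity addition: u = (u' + v)/(1 + u'v/c²), with u' = −0.488c and v = 0.4129c.
Numerator: −0.488 + 0.4129 = −0.0751. Denominator: 1 + (−0.488)(0.4129) = 0.7985048.
u = −0.0751/0.7985048 = −0.094051, so the speed is 0.0941c.

0.0941c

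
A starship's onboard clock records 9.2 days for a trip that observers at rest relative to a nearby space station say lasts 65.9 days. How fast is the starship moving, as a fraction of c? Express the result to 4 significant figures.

γ = Δt/Δτ = 65.9/9.2 = 7.163.
β = √(1 − 1/γ²) = √(1 − 0.0194899) = √0.9805101 = 0.9902.

0.9902c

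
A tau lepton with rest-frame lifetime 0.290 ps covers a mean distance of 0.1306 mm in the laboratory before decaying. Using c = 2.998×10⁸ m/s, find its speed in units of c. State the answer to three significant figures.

0.832c

Lab distance = (lab lifetime)·v = γτ·βc, so βγ = d/(cτ) = 1.306×10^-4/(2.998×10⁸ × 2.900×10^-13) = 1.5022.
With βγ = 1.5022: γ² = 1 + (βγ)² = 3.2566, and β = (βγ)/γ = 1.5022/1.80461 = 0.832.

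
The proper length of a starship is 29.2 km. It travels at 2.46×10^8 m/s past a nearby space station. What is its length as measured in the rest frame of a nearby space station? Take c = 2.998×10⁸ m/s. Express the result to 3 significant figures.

β = v/c = (2.46×10^8 m/s)/(2.998×10⁸ m/s) = 0.820547.
β² = 0.6732974, so γ = 1/√0.3267026 = 1.7495.
Length contraction: L = L₀/γ = 29.2/1.7495 = 16.7 km.

16.7 km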